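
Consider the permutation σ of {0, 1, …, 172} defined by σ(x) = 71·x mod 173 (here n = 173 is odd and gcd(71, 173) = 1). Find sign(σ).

Orbit of 130 under x↦71x: [130, 61, 6, 80, 144, 17, 169]… (length divides ord_173(71)).
Cycle lengths of π_71 on ℤ/173ℤ: [172, 1]; 2 cycles in total.
With 2 cycles on 173 points, sign = (−1)^{173−2} = -1.
Zolotarev: (71|173) = -1, matching the cycle-count sign.

-1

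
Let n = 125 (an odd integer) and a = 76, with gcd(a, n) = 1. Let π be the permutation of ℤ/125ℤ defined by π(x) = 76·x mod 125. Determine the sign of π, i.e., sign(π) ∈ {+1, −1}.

Trace 51: π^k(51) = [51, 1, 76, 26, 101] for k=0..4.
Cycle lengths of π_76 on ℤ/125ℤ: [5, 5, 5, 5, 5, 5, 5, 5, 5, 5, 5, 5, 5, 5, 5, 5, 5, 5, 5, 5, 1, 1, 1, 1, 1, 1, 1, 1, 1, 1, 1, 1, 1, 1, 1, 1, 1, 1, 1, 1, 1, 1, 1, 1, 1]; 45 cycles in total.
Σ(ℓ_i−1) = 125−45 = 80; sign = (−1)^80 = +1.

+1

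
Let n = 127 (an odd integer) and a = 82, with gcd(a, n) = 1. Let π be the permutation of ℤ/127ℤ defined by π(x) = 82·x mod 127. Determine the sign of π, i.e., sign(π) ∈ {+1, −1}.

+1

Orbit of 71 under x↦82x: [71, 107, 11, 13, 50, 36, 31]… (length divides ord_127(82)).
Cycle type of π: 63×2 + 1; total 3 cycles.
Σ(ℓ_i−1) = 127−3 = 124; sign = (−1)^124 = +1.
Via Zolotarev, sign(π_{82}) = (82|127) = +1.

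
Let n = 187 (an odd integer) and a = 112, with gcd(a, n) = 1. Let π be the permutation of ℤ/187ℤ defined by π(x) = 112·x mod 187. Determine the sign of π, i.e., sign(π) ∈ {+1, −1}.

Orbit of 96 under x↦112x: [96, 93, 131, 86, 95, 168, 116]… (length divides ord_187(112)).
The orbit structure of x ↦ 112x mod 187: 5 orbits of sizes [80, 80, 16, 10, 1].
With 5 cycles on 187 points, sign = (−1)^{187−5} = +1.

+1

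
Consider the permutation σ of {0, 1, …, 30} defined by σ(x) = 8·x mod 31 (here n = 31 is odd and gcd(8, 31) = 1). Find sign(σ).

+1

Trace 2: π^k(2) = [2, 16, 4, 1, 8] for k=0..4.
Decompose π into cycles: lengths [5, 5, 5, 5, 5, 5, 1] (7 cycles, including the fixed point 0).
31 − 7 = 24 transpositions; sign(π) = (−1)^24 = +1.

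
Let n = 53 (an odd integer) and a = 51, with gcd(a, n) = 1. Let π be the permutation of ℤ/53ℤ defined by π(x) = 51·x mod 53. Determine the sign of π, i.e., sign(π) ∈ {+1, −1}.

-1

Start at x=2: 2 → 49 → 8 → 37 → 32 → 42 → 22 → … (one orbit).
2 cycles of lengths [52, 1].
53 − 2 = 51 transpositions; sign(π) = (−1)^51 = -1.
Zolotarev: (51|53) = -1, matching the cycle-count sign.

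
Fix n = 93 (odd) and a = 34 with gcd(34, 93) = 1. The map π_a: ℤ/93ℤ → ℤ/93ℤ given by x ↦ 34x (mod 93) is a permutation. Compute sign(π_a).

Orbit of 7 under x↦34x: [7, 52, 1, 34, 40, 58, 19]… (length divides ord_93(34)).
π_34 has 6 disjoint cycles with lengths [30, 30, 30, 1, 1, 1] on {0,…,92}.
Σ(ℓ_i−1) = 93−6 = 87; sign = (−1)^87 = -1.
Via Zolotarev, sign(π_{34}) = (34|93) = -1.

-1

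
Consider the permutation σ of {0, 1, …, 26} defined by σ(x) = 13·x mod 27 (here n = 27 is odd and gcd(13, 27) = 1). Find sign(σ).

+1

Start at x=22: 22 → 16 → 19 → 4 → 25 → 1 → 13 → … (one orbit).
Cycle lengths of π_13 on ℤ/27ℤ: [9, 9, 3, 3, 1, 1, 1]; 7 cycles in total.
With 7 cycles on 27 points, sign = (−1)^{27−7} = +1.
The Jacobi symbol (13|27) = +1 (Zolotarev) agrees.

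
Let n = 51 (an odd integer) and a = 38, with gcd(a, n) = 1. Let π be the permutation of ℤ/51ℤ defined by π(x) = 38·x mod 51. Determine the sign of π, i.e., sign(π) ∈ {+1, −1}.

-1

Start at x=47: 47 → 1 → 38 → 16 → 47 (one orbit).
Decompose π into cycles: lengths [4, 4, 4, 4, 4, 4, 4, 4, 4, 4, 4, 4, 2, 1] (14 cycles, including the fixed point 0).
sign(π) = (−1)^{n − #cycles} = (−1)^{51−14} = (−1)^37 = -1.
(38|51)_J = -1 (Zolotarev's lemma cross-check).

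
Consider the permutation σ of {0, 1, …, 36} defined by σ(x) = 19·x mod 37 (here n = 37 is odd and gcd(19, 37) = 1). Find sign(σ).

Trace 30: π^k(30) = [30, 15, 26, 13, 25, 31, 34] for k=0..6.
Decompose π into cycles: lengths [36, 1] (2 cycles, including the fixed point 0).
With 2 cycles on 37 points, sign = (−1)^{37−2} = -1.
(19|37)_J = -1 (Zolotarev's lemma cross-check).

-1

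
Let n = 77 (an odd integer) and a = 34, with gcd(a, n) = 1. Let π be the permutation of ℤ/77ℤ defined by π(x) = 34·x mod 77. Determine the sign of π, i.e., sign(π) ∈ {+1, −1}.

-1

Trace 1: π^k(1) = [1, 34] for k=0..1.
44 cycles of lengths [2, 2, 2, 2, 2, 2, 2, 2, 2, 2, 2, 2, 2, 2, 2, 2, 2, 2, 2, 2, 2, 2, 2, 2, 2, 2, 2, 2, 2, 2, 2, 2, 2, 1, 1, 1, 1, 1, 1, 1, 1, 1, 1, 1].
sign(π) = (−1)^{n − #cycles} = (−1)^{77−44} = (−1)^33 = -1.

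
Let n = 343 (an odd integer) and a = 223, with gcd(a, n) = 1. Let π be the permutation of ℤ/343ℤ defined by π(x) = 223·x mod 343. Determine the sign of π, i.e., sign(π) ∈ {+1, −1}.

-1

Orbit of 90 under x↦223x: [90, 176, 146, 316, 153, 162, 111]… (length divides ord_343(223)).
Decompose π into cycles: lengths [98, 98, 98, 14, 14, 14, 2, 2, 2, 1] (10 cycles, including the fixed point 0).
n − c = 343 − 10 = 333; sign = (−1)^333 = -1.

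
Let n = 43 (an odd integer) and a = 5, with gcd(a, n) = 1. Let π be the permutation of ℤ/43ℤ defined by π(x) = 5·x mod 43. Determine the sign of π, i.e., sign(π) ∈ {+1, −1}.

-1

Trace 6: π^k(6) = [6, 30, 21, 19, 9, 2, 10] for k=0..6.
2 cycles of lengths [42, 1].
2 cycles on 43: each ℓ→(−1)^(ℓ−1), product (−1)^41 = -1.
Via Zolotarev, sign(π_{5}) = (5|43) = -1.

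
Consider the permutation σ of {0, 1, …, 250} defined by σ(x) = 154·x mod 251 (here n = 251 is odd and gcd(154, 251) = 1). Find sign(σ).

+1

Start at x=28: 28 → 45 → 153 → 219 → 92 → 112 → 180 → … (one orbit).
3 cycles of lengths [125, 125, 1].
251 − 3 = 248 transpositions; sign(π) = (−1)^248 = +1.
(154|251)_J = +1 (Zolotarev's lemma cross-check).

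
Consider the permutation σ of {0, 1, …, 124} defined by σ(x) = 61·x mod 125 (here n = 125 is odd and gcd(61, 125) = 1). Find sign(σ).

+1

Orbit of 106 under x↦61x: [106, 91, 51, 111, 21, 31, 16]… (length divides ord_125(61)).
π_61 has 13 disjoint cycles with lengths [25, 25, 25, 25, 5, 5, 5, 5, 1, 1, 1, 1, 1] on {0,…,124}.
n − c = 125 − 13 = 112; sign = (−1)^112 = +1.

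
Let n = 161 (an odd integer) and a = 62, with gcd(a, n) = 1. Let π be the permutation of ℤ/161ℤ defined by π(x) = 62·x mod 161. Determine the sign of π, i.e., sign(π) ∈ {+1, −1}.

Trace 71: π^k(71) = [71, 55, 29, 27, 64, 104, 8] for k=0..6.
Cycle lengths of π_62 on ℤ/161ℤ: [22, 22, 22, 22, 22, 22, 11, 11, 2, 2, 2, 1]; 12 cycles in total.
sign(π) = (−1)^{n − #cycles} = (−1)^{161−12} = (−1)^149 = -1.

-1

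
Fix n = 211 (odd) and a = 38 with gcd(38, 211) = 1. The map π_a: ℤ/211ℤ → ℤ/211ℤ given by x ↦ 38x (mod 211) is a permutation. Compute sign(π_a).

Start at x=138: 138 → 180 → 88 → 179 → 50 → 1 → 38 → … (one orbit).
Cycle lengths of π_38 on ℤ/211ℤ: [42, 42, 42, 42, 42, 1]; 6 cycles in total.
6 cycles on 211: each ℓ→(−1)^(ℓ−1), product (−1)^205 = -1.

-1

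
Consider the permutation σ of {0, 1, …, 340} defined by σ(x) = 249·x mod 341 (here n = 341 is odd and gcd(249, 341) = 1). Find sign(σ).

-1

Orbit of 94 under x↦249x: [94, 218, 63, 1, 249, 280, 156]… (length divides ord_341(249)).
The orbit structure of x ↦ 249x mod 341: 62 orbits of sizes [10, 10, 10, 10, 10, 10, 10, 10, 10, 10, 10, 10, 10, 10, 10, 10, 10, 10, 10, 10, 10, 10, 10, 10, 10, 10, 10, 10, 10, 10, 10, 1, 1, 1, 1, 1, 1, 1, 1, 1, 1, 1, 1, 1, 1, 1, 1, 1, 1, 1, 1, 1, 1, 1, 1, 1, 1, 1, 1, 1, 1, 1].
With 62 cycles on 341 points, sign = (−1)^{341−62} = -1.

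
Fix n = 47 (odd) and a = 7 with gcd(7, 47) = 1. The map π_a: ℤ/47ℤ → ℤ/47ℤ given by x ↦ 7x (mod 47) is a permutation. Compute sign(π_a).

Orbit of 7 under x↦7x: [7, 2, 14, 4, 28, 8, 9]… (length divides ord_47(7)).
Cycle type of π: 23×2 + 1; total 3 cycles.
n − c = 47 − 3 = 44; sign = (−1)^44 = +1.
Check: (7/47) = +1 by Zolotarev.

+1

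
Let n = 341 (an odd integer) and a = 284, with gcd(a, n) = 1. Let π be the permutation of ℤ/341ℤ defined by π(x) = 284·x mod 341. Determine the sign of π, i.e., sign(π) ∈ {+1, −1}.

Orbit of 67 under x↦284x: [67, 273, 125, 36, 335, 1, 284]… (length divides ord_341(284)).
33 cycles of lengths [15, 15, 15, 15, 15, 15, 15, 15, 15, 15, 15, 15, 15, 15, 15, 15, 15, 15, 15, 15, 5, 5, 3, 3, 3, 3, 3, 3, 3, 3, 3, 3, 1].
341 − 33 = 308 transpositions; sign(π) = (−1)^308 = +1.
Check: (284/341) = +1 by Zolotarev.

+1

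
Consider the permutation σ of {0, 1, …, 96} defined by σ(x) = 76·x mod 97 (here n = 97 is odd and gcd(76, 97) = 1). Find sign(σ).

Start at x=67: 67 → 48 → 59 → 22 → 23 → 2 → 55 → … (one orbit).
π_76 has 2 disjoint cycles with lengths [96, 1] on {0,…,96}.
Σ(ℓ_i−1) = 97−2 = 95; sign = (−1)^95 = -1.

-1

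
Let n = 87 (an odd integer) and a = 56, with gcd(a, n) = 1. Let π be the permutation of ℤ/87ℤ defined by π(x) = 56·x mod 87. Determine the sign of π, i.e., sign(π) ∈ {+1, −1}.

Trace 52: π^k(52) = [52, 41, 34, 77, 49, 47, 22] for k=0..6.
π_56 has 5 disjoint cycles with lengths [28, 28, 28, 2, 1] on {0,…,86}.
87 − 5 = 82 transpositions; sign(π) = (−1)^82 = +1.

+1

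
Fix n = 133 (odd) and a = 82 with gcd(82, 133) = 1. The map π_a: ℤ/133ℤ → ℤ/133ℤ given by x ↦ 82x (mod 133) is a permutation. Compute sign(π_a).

-1

Start at x=64: 64 → 61 → 81 → 125 → 9 → 73 → 1 → … (one orbit).
Cycle type of π: 18×6 + 9×2 + 6 + 1; total 10 cycles.
Σ(ℓ_i−1) = 133−10 = 123; sign = (−1)^123 = -1.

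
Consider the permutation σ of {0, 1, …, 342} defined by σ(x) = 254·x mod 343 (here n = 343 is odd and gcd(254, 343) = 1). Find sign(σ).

+1

Trace 141: π^k(141) = [141, 142, 53, 85, 324, 319, 78] for k=0..6.
7 cycles of lengths [147, 147, 21, 21, 3, 3, 1].
With 7 cycles on 343 points, sign = (−1)^{343−7} = +1.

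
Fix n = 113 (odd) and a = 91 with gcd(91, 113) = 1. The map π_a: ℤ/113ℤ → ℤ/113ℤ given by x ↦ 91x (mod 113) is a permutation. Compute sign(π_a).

+1

Start at x=8: 8 → 50 → 30 → 18 → 56 → 11 → 97 → … (one orbit).
The orbit structure of x ↦ 91x mod 113: 3 orbits of sizes [56, 56, 1].
3 cycles on 113: each ℓ→(−1)^(ℓ−1), product (−1)^110 = +1.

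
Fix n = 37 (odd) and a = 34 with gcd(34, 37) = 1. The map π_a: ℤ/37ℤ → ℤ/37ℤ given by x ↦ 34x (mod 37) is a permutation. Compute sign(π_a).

Orbit of 34 under x↦34x: [34, 9, 10, 7, 16, 26, 33]… (length divides ord_37(34)).
The orbit structure of x ↦ 34x mod 37: 5 orbits of sizes [9, 9, 9, 9, 1].
sign(π) = (−1)^{n − #cycles} = (−1)^{37−5} = (−1)^32 = +1.

+1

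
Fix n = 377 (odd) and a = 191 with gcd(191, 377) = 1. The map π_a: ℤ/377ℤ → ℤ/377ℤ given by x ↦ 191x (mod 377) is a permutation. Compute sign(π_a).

Trace 191: π^k(191) = [191, 289, 157, 204, 133, 144, 360] for k=0..6.
π_191 has 40 disjoint cycles with lengths [12, 12, 12, 12, 12, 12, 12, 12, 12, 12, 12, 12, 12, 12, 12, 12, 12, 12, 12, 12, 12, 12, 12, 12, 12, 12, 12, 12, 4, 4, 4, 4, 4, 4, 4, 3, 3, 3, 3, 1] on {0,…,376}.
With 40 cycles on 377 points, sign = (−1)^{377−40} = -1.

-1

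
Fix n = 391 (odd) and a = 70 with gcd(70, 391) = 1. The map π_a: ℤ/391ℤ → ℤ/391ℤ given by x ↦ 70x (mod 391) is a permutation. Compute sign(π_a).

+1

Start at x=254: 254 → 185 → 47 → 162 → 1 → 70 → 208 → … (one orbit).
Decompose π into cycles: lengths [8, 8, 8, 8, 8, 8, 8, 8, 8, 8, 8, 8, 8, 8, 8, 8, 8, 8, 8, 8, 8, 8, 8, 8, 8, 8, 8, 8, 8, 8, 8, 8, 8, 8, 8, 8, 8, 8, 8, 8, 8, 8, 8, 8, 8, 8, 1, 1, 1, 1, 1, 1, 1, 1, 1, 1, 1, 1, 1, 1, 1, 1, 1, 1, 1, 1, 1, 1, 1] (69 cycles, including the fixed point 0).
69 cycles on 391: each ℓ→(−1)^(ℓ−1), product (−1)^322 = +1.
(70|391)_J = +1 (Zolotarev's lemma cross-check).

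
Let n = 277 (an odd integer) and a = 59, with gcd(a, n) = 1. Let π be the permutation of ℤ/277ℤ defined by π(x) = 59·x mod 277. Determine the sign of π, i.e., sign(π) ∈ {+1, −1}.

Orbit of 84 under x↦59x: [84, 247, 169, 276, 218, 120, 155]… (length divides ord_277(59)).
7 cycles of lengths [46, 46, 46, 46, 46, 46, 1].
sign(π) = (−1)^{n − #cycles} = (−1)^{277−7} = (−1)^270 = +1.
The Jacobi symbol (59|277) = +1 (Zolotarev) agrees.

+1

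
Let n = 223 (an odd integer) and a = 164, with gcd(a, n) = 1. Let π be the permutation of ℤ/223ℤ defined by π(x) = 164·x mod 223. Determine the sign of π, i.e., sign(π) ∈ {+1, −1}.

+1

Trace 32: π^k(32) = [32, 119, 115, 128, 30, 14, 66] for k=0..6.
Decompose π into cycles: lengths [37, 37, 37, 37, 37, 37, 1] (7 cycles, including the fixed point 0).
With 7 cycles on 223 points, sign = (−1)^{223−7} = +1.
(164|223)_J = +1 (Zolotarev's lemma cross-check).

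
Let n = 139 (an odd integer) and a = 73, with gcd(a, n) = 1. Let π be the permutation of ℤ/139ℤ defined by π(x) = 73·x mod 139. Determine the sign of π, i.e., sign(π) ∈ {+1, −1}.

-1

Orbit of 55 under x↦73x: [55, 123, 83, 82, 9, 101, 6]… (length divides ord_139(73)).
Decompose π into cycles: lengths [138, 1] (2 cycles, including the fixed point 0).
139 − 2 = 137 transpositions; sign(π) = (−1)^137 = -1.
The Jacobi symbol (73|139) = -1 (Zolotarev) agrees.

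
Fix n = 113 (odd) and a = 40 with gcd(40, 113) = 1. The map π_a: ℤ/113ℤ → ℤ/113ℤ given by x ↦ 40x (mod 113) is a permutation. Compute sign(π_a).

Start at x=35: 35 → 44 → 65 → 1 → 40 → 18 → 42 → … (one orbit).
The orbit structure of x ↦ 40x mod 113: 8 orbits of sizes [16, 16, 16, 16, 16, 16, 16, 1].
n − c = 113 − 8 = 105; sign = (−1)^105 = -1.

-1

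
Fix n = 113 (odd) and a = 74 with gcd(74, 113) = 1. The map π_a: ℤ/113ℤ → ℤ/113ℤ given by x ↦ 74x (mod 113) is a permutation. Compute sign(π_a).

Trace 27: π^k(27) = [27, 77, 48, 49, 10, 62, 68] for k=0..6.
π_74 has 2 disjoint cycles with lengths [112, 1] on {0,…,112}.
n − c = 113 − 2 = 111; sign = (−1)^111 = -1.

-1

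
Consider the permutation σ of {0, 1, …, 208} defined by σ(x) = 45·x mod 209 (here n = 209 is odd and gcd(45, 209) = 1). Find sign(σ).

+1

Start at x=1: 1 → 45 → 144 → 1 (one orbit).
77 cycles of lengths [3, 3, 3, 3, 3, 3, 3, 3, 3, 3, 3, 3, 3, 3, 3, 3, 3, 3, 3, 3, 3, 3, 3, 3, 3, 3, 3, 3, 3, 3, 3, 3, 3, 3, 3, 3, 3, 3, 3, 3, 3, 3, 3, 3, 3, 3, 3, 3, 3, 3, 3, 3, 3, 3, 3, 3, 3, 3, 3, 3, 3, 3, 3, 3, 3, 3, 1, 1, 1, 1, 1, 1, 1, 1, 1, 1, 1].
Σ(ℓ_i−1) = 209−77 = 132; sign = (−1)^132 = +1.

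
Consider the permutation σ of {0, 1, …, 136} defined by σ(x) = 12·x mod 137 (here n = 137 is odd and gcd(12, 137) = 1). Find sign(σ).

Start at x=11: 11 → 132 → 77 → 102 → 128 → 29 → 74 → … (one orbit).
2 cycles of lengths [136, 1].
sign(π) = (−1)^{n − #cycles} = (−1)^{137−2} = (−1)^135 = -1.

-1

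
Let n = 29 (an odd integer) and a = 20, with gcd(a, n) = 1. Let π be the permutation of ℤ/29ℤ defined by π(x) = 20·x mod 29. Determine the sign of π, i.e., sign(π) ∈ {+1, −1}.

Orbit of 23 under x↦20x: [23, 25, 7, 24, 16, 1, 20]… (length divides ord_29(20)).
Cycle type of π: 7×4 + 1; total 5 cycles.
sign(π) = (−1)^{n − #cycles} = (−1)^{29−5} = (−1)^24 = +1.
Via Zolotarev, sign(π_{20}) = (20|29) = +1.

+1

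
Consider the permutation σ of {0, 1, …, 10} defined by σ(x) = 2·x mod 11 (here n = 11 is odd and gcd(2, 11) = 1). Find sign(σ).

-1

Trace 2: π^k(2) = [2, 4, 8, 5, 10, 9, 7] for k=0..6.
2 cycles of lengths [10, 1].
n − c = 11 − 2 = 9; sign = (−1)^9 = -1.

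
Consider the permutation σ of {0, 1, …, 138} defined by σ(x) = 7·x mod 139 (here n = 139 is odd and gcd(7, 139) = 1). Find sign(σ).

Start at x=91: 91 → 81 → 11 → 77 → 122 → 20 → 1 → … (one orbit).
Cycle type of π: 69×2 + 1; total 3 cycles.
With 3 cycles on 139 points, sign = (−1)^{139−3} = +1.
(7|139)_J = +1 (Zolotarev's lemma cross-check).

+1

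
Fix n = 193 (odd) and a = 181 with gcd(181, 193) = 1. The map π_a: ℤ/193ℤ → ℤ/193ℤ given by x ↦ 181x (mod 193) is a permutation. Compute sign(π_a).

Trace 181: π^k(181) = [181, 144, 9, 85, 138, 81, 186] for k=0..6.
Cycle type of π: 24×8 + 1; total 9 cycles.
sign(π) = (−1)^{n − #cycles} = (−1)^{193−9} = (−1)^184 = +1.
Check: (181/193) = +1 by Zolotarev.

+1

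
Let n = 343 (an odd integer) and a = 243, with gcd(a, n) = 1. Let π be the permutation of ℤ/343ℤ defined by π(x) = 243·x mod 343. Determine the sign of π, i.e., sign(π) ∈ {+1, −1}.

-1

Orbit of 11 under x↦243x: [11, 272, 240, 10, 29, 187, 165]… (length divides ord_343(243)).
Cycle lengths of π_243 on ℤ/343ℤ: [294, 42, 6, 1]; 4 cycles in total.
sign(π) = (−1)^{n − #cycles} = (−1)^{343−4} = (−1)^339 = -1.
Via Zolotarev, sign(π_{243}) = (243|343) = -1.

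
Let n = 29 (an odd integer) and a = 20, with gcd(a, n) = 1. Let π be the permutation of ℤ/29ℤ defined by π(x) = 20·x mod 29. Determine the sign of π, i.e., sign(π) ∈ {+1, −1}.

+1

Orbit of 16 under x↦20x: [16, 1, 20, 23, 25, 7, 24]… (length divides ord_29(20)).
Cycle lengths of π_20 on ℤ/29ℤ: [7, 7, 7, 7, 1]; 5 cycles in total.
With 5 cycles on 29 points, sign = (−1)^{29−5} = +1.
The Jacobi symbol (20|29) = +1 (Zolotarev) agrees.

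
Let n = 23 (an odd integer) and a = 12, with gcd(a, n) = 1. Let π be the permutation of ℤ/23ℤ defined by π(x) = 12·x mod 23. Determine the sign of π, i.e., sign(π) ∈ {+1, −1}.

+1

Start at x=6: 6 → 3 → 13 → 18 → 9 → 16 → 8 → … (one orbit).
3 cycles of lengths [11, 11, 1].
sign(π) = (−1)^{n − #cycles} = (−1)^{23−3} = (−1)^20 = +1.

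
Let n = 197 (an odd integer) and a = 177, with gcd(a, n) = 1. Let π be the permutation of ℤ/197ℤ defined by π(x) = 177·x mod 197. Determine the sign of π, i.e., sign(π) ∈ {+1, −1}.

-1

Trace 110: π^k(110) = [110, 164, 69, 196, 20, 191, 120] for k=0..6.
Cycle lengths of π_177 on ℤ/197ℤ: [28, 28, 28, 28, 28, 28, 28, 1]; 8 cycles in total.
n − c = 197 − 8 = 189; sign = (−1)^189 = -1.
Via Zolotarev, sign(π_{177}) = (177|197) = -1.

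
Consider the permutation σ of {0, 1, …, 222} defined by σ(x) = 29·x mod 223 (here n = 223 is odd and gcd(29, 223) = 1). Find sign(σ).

+1

Trace 120: π^k(120) = [120, 135, 124, 28, 143, 133, 66] for k=0..6.
3 cycles of lengths [111, 111, 1].
With 3 cycles on 223 points, sign = (−1)^{223−3} = +1.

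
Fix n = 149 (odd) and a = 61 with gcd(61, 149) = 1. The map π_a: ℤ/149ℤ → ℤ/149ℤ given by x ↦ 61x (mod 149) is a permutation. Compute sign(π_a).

+1

Orbit of 121 under x↦61x: [121, 80, 112, 127, 148, 88, 4]… (length divides ord_149(61)).
Decompose π into cycles: lengths [74, 74, 1] (3 cycles, including the fixed point 0).
149 − 3 = 146 transpositions; sign(π) = (−1)^146 = +1.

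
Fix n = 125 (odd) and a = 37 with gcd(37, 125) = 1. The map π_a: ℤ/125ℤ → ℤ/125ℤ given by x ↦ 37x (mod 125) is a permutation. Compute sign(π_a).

-1

Start at x=78: 78 → 11 → 32 → 59 → 58 → 21 → 27 → … (one orbit).
Cycle lengths of π_37 on ℤ/125ℤ: [100, 20, 4, 1]; 4 cycles in total.
sign(π) = (−1)^{n − #cycles} = (−1)^{125−4} = (−1)^121 = -1.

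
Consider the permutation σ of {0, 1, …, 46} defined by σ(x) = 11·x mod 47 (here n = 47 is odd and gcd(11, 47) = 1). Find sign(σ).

-1

Trace 43: π^k(43) = [43, 3, 33, 34, 45, 25, 40] for k=0..6.
The orbit structure of x ↦ 11x mod 47: 2 orbits of sizes [46, 1].
With 2 cycles on 47 points, sign = (−1)^{47−2} = -1.
Via Zolotarev, sign(π_{11}) = (11|47) = -1.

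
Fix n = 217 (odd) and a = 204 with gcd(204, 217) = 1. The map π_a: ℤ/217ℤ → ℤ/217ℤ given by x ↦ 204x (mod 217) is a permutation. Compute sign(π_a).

Trace 211: π^k(211) = [211, 78, 71, 162, 64, 36, 183] for k=0..6.
Cycle type of π: 15×14 + 1×7; total 21 cycles.
sign(π) = (−1)^{n − #cycles} = (−1)^{217−21} = (−1)^196 = +1.
Via Zolotarev, sign(π_{204}) = (204|217) = +1.

+1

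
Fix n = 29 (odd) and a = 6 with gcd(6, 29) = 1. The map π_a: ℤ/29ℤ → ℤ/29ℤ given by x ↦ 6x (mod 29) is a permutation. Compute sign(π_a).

Start at x=13: 13 → 20 → 4 → 24 → 28 → 23 → 22 → … (one orbit).
Decompose π into cycles: lengths [14, 14, 1] (3 cycles, including the fixed point 0).
Σ(ℓ_i−1) = 29−3 = 26; sign = (−1)^26 = +1.

+1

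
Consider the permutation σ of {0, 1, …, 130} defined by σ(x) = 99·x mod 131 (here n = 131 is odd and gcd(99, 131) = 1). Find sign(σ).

+1

Trace 112: π^k(112) = [112, 84, 63, 80, 60, 45, 1] for k=0..6.
Cycle type of π: 13×10 + 1; total 11 cycles.
131 − 11 = 120 transpositions; sign(π) = (−1)^120 = +1.
Zolotarev: (99|131) = +1, matching the cycle-count sign.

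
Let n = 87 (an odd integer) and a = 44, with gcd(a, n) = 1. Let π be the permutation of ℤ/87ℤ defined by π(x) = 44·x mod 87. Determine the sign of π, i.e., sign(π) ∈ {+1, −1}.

Start at x=11: 11 → 49 → 68 → 34 → 17 → 52 → 26 → … (one orbit).
Cycle type of π: 28×3 + 2 + 1; total 5 cycles.
5 cycles on 87: each ℓ→(−1)^(ℓ−1), product (−1)^82 = +1.

+1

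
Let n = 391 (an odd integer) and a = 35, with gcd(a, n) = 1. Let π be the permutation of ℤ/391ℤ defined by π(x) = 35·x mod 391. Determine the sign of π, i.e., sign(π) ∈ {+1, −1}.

Orbit of 1 under x↦35x: [1, 35, 52, 256, 358, 18, 239]… (length divides ord_391(35)).
Decompose π into cycles: lengths [11, 11, 11, 11, 11, 11, 11, 11, 11, 11, 11, 11, 11, 11, 11, 11, 11, 11, 11, 11, 11, 11, 11, 11, 11, 11, 11, 11, 11, 11, 11, 11, 11, 11, 1, 1, 1, 1, 1, 1, 1, 1, 1, 1, 1, 1, 1, 1, 1, 1, 1] (51 cycles, including the fixed point 0).
n − c = 391 − 51 = 340; sign = (−1)^340 = +1.
Check: (35/391) = +1 by Zolotarev.

+1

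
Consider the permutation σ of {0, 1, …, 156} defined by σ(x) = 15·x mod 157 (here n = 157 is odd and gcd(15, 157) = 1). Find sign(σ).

Trace 32: π^k(32) = [32, 9, 135, 141, 74, 11, 8] for k=0..6.
The orbit structure of x ↦ 15x mod 157: 2 orbits of sizes [156, 1].
Σ(ℓ_i−1) = 157−2 = 155; sign = (−1)^155 = -1.
(15|157)_J = -1 (Zolotarev's lemma cross-check).

-1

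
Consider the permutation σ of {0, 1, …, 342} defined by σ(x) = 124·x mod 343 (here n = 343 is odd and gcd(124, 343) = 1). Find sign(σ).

-1

Trace 314: π^k(314) = [314, 177, 339, 190, 236, 109, 139] for k=0..6.
π_124 has 4 disjoint cycles with lengths [294, 42, 6, 1] on {0,…,342}.
n − c = 343 − 4 = 339; sign = (−1)^339 = -1.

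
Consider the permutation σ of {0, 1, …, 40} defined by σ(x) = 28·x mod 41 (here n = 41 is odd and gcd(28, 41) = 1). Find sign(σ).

-1

Trace 10: π^k(10) = [10, 34, 9, 6, 4, 30, 20] for k=0..6.
2 cycles of lengths [40, 1].
2 cycles on 41: each ℓ→(−1)^(ℓ−1), product (−1)^39 = -1.
Check: (28/41) = -1 by Zolotarev.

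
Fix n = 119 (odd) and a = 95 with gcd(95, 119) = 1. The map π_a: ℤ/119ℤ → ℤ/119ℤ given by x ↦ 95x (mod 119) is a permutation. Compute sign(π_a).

Start at x=4: 4 → 23 → 43 → 39 → 16 → 92 → 53 → … (one orbit).
Cycle lengths of π_95 on ℤ/119ℤ: [48, 48, 16, 3, 3, 1]; 6 cycles in total.
6 cycles on 119: each ℓ→(−1)^(ℓ−1), product (−1)^113 = -1.

-1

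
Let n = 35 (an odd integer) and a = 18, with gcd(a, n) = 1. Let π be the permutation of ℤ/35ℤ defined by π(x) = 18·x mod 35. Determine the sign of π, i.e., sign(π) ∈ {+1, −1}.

Start at x=1: 1 → 18 → 9 → 22 → 11 → 23 → 29 → … (one orbit).
6 cycles of lengths [12, 12, 4, 3, 3, 1].
n − c = 35 − 6 = 29; sign = (−1)^29 = -1.

-1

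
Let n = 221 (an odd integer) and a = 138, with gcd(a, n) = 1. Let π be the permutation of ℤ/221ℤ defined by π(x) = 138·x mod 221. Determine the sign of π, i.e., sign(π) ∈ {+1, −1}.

-1

Start at x=64: 64 → 213 → 1 → 138 → 38 → 161 → 118 → … (one orbit).
The orbit structure of x ↦ 138x mod 221: 30 orbits of sizes [8, 8, 8, 8, 8, 8, 8, 8, 8, 8, 8, 8, 8, 8, 8, 8, 8, 8, 8, 8, 8, 8, 8, 8, 8, 8, 4, 4, 4, 1].
Σ(ℓ_i−1) = 221−30 = 191; sign = (−1)^191 = -1.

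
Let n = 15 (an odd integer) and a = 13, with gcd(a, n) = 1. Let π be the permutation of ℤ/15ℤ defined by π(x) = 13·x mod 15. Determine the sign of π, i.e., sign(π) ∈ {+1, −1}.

Orbit of 1 under x↦13x: [1, 13, 4, 7]… (length divides ord_15(13)).
Cycle type of π: 4×3 + 1×3; total 6 cycles.
6 cycles on 15: each ℓ→(−1)^(ℓ−1), product (−1)^9 = -1.

-1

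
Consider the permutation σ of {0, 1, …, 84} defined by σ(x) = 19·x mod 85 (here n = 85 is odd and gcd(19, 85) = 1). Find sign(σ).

+1

Trace 19: π^k(19) = [19, 21, 59, 16, 49, 81, 9] for k=0..6.
Cycle lengths of π_19 on ℤ/85ℤ: [8, 8, 8, 8, 8, 8, 8, 8, 8, 8, 2, 2, 1]; 13 cycles in total.
n − c = 85 − 13 = 72; sign = (−1)^72 = +1.
Zolotarev: (19|85) = +1, matching the cycle-count sign.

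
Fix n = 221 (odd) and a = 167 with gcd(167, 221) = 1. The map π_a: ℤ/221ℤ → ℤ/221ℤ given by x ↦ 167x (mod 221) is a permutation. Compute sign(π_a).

Orbit of 37 under x↦167x: [37, 212, 44, 55, 124, 155, 28]… (length divides ord_221(167)).
The orbit structure of x ↦ 167x mod 221: 7 orbits of sizes [48, 48, 48, 48, 16, 12, 1].
sign(π) = (−1)^{n − #cycles} = (−1)^{221−7} = (−1)^214 = +1.
Via Zolotarev, sign(π_{167}) = (167|221) = +1.

+1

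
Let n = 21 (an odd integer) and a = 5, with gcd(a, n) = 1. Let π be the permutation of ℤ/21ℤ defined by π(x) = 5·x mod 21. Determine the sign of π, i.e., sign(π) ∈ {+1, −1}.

+1

Orbit of 20 under x↦5x: [20, 16, 17, 1, 5, 4]… (length divides ord_21(5)).
Cycle lengths of π_5 on ℤ/21ℤ: [6, 6, 6, 2, 1]; 5 cycles in total.
With 5 cycles on 21 points, sign = (−1)^{21−5} = +1.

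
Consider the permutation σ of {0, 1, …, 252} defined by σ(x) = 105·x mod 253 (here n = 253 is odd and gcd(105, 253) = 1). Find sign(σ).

-1

Trace 87: π^k(87) = [87, 27, 52, 147, 2, 210, 39] for k=0..6.
6 cycles of lengths [110, 110, 11, 11, 10, 1].
6 cycles on 253: each ℓ→(−1)^(ℓ−1), product (−1)^247 = -1.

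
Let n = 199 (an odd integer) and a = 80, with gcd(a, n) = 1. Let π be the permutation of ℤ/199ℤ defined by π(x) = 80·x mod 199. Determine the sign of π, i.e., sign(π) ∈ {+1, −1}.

Start at x=28: 28 → 51 → 100 → 40 → 16 → 86 → 114 → … (one orbit).
3 cycles of lengths [99, 99, 1].
3 cycles on 199: each ℓ→(−1)^(ℓ−1), product (−1)^196 = +1.

+1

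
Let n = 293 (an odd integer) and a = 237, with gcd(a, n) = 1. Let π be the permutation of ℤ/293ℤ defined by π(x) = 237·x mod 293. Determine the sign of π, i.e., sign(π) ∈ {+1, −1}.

Start at x=234: 234 → 81 → 152 → 278 → 254 → 133 → 170 → … (one orbit).
The orbit structure of x ↦ 237x mod 293: 3 orbits of sizes [146, 146, 1].
n − c = 293 − 3 = 290; sign = (−1)^290 = +1.

+1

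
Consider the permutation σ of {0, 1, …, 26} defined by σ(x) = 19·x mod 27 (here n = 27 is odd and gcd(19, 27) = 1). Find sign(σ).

Orbit of 10 under x↦19x: [10, 1, 19]… (length divides ord_27(19)).
Cycle type of π: 3×6 + 1×9; total 15 cycles.
27 − 15 = 12 transpositions; sign(π) = (−1)^12 = +1.
Check: (19/27) = +1 by Zolotarev.

+1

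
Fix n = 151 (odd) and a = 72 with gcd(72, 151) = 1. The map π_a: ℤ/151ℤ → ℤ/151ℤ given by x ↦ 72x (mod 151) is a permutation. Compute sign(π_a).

+1

Trace 20: π^k(20) = [20, 81, 94, 124, 19, 9, 44] for k=0..6.
Cycle type of π: 25×6 + 1; total 7 cycles.
n − c = 151 − 7 = 144; sign = (−1)^144 = +1.
Zolotarev: (72|151) = +1, matching the cycle-count sign.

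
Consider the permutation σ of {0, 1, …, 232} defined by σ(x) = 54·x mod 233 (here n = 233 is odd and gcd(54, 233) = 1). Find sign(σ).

Orbit of 9 under x↦54x: [9, 20, 148, 70, 52, 12, 182]… (length divides ord_233(54)).
Decompose π into cycles: lengths [232, 1] (2 cycles, including the fixed point 0).
sign(π) = (−1)^{n − #cycles} = (−1)^{233−2} = (−1)^231 = -1.
Check: (54/233) = -1 by Zolotarev.

-1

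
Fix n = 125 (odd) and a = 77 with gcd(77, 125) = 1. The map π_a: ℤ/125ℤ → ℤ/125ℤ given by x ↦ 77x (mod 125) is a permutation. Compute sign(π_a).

Start at x=28: 28 → 31 → 12 → 49 → 23 → 21 → 117 → … (one orbit).
Cycle lengths of π_77 on ℤ/125ℤ: [100, 20, 4, 1]; 4 cycles in total.
With 4 cycles on 125 points, sign = (−1)^{125−4} = -1.
Check: (77/125) = -1 by Zolotarev.

-1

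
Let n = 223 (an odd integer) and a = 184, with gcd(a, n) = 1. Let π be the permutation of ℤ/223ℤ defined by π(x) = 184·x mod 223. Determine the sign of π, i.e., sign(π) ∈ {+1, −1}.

Trace 40: π^k(40) = [40, 1, 184, 183, 222, 39] for k=0..5.
Decompose π into cycles: lengths [6, 6, 6, 6, 6, 6, 6, 6, 6, 6, 6, 6, 6, 6, 6, 6, 6, 6, 6, 6, 6, 6, 6, 6, 6, 6, 6, 6, 6, 6, 6, 6, 6, 6, 6, 6, 6, 1] (38 cycles, including the fixed point 0).
sign(π) = (−1)^{n − #cycles} = (−1)^{223−38} = (−1)^185 = -1.

-1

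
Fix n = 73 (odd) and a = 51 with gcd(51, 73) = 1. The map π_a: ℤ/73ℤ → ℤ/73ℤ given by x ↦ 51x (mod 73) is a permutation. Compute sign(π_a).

Trace 1: π^k(1) = [1, 51, 46, 10, 72, 22, 27] for k=0..6.
10 cycles of lengths [8, 8, 8, 8, 8, 8, 8, 8, 8, 1].
n − c = 73 − 10 = 63; sign = (−1)^63 = -1.
The Jacobi symbol (51|73) = -1 (Zolotarev) agrees.

-1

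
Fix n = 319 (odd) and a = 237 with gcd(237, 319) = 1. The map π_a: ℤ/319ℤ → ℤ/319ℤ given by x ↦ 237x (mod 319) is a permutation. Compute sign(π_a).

Orbit of 270 under x↦237x: [270, 190, 51, 284, 318, 82, 294]… (length divides ord_319(237)).
Cycle type of π: 70×4 + 14×2 + 10 + 1; total 8 cycles.
With 8 cycles on 319 points, sign = (−1)^{319−8} = -1.

-1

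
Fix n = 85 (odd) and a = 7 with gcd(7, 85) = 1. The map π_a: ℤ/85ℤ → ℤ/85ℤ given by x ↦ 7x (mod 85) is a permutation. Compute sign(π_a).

+1

Trace 63: π^k(63) = [63, 16, 27, 19, 48, 81, 57] for k=0..6.
7 cycles of lengths [16, 16, 16, 16, 16, 4, 1].
With 7 cycles on 85 points, sign = (−1)^{85−7} = +1.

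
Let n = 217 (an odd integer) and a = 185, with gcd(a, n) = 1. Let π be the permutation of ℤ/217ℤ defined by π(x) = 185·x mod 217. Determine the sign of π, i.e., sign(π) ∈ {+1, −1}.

+1

Start at x=32: 32 → 61 → 1 → 185 → 156 → 216 → 32 (one orbit).
π_185 has 47 disjoint cycles with lengths [6, 6, 6, 6, 6, 6, 6, 6, 6, 6, 6, 6, 6, 6, 6, 6, 6, 6, 6, 6, 6, 6, 6, 6, 6, 6, 6, 6, 6, 6, 6, 2, 2, 2, 2, 2, 2, 2, 2, 2, 2, 2, 2, 2, 2, 2, 1] on {0,…,216}.
47 cycles on 217: each ℓ→(−1)^(ℓ−1), product (−1)^170 = +1.
Zolotarev: (185|217) = +1, matching the cycle-count sign.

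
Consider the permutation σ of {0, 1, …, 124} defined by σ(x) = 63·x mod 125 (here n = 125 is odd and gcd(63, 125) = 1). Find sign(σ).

Start at x=72: 72 → 36 → 18 → 9 → 67 → 96 → 48 → … (one orbit).
Cycle lengths of π_63 on ℤ/125ℤ: [100, 20, 4, 1]; 4 cycles in total.
4 cycles on 125: each ℓ→(−1)^(ℓ−1), product (−1)^121 = -1.
Via Zolotarev, sign(π_{63}) = (63|125) = -1.

-1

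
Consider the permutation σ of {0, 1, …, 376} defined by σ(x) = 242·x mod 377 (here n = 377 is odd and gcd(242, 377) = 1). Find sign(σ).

Start at x=148: 148 → 1 → 242 → 129 → 304 → 53 → 8 → … (one orbit).
17 cycles of lengths [28, 28, 28, 28, 28, 28, 28, 28, 28, 28, 28, 28, 28, 4, 4, 4, 1].
17 cycles on 377: each ℓ→(−1)^(ℓ−1), product (−1)^360 = +1.
Zolotarev: (242|377) = +1, matching the cycle-count sign.

+1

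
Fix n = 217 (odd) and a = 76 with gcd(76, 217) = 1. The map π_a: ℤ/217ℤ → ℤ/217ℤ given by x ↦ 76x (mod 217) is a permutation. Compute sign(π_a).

Start at x=132: 132 → 50 → 111 → 190 → 118 → 71 → 188 → … (one orbit).
π_76 has 12 disjoint cycles with lengths [30, 30, 30, 30, 30, 30, 15, 15, 2, 2, 2, 1] on {0,…,216}.
n − c = 217 − 12 = 205; sign = (−1)^205 = -1.

-1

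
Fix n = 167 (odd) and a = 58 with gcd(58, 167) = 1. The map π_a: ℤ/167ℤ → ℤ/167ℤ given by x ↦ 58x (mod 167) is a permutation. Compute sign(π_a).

Orbit of 89 under x↦58x: [89, 152, 132, 141, 162, 44, 47]… (length divides ord_167(58)).
Decompose π into cycles: lengths [83, 83, 1] (3 cycles, including the fixed point 0).
n − c = 167 − 3 = 164; sign = (−1)^164 = +1.
(58|167)_J = +1 (Zolotarev's lemma cross-check).

+1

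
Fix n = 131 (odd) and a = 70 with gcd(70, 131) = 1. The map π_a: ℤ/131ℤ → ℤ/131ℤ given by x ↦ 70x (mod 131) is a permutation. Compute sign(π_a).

Orbit of 42 under x↦70x: [42, 58, 130, 61, 78, 89, 73]… (length divides ord_131(70)).
The orbit structure of x ↦ 70x mod 131: 14 orbits of sizes [10, 10, 10, 10, 10, 10, 10, 10, 10, 10, 10, 10, 10, 1].
n − c = 131 − 14 = 117; sign = (−1)^117 = -1.
Zolotarev: (70|131) = -1, matching the cycle-count sign.

-1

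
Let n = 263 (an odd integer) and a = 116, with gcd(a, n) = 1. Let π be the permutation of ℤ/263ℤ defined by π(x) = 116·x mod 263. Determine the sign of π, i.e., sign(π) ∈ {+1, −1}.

Orbit of 123 under x↦116x: [123, 66, 29, 208, 195, 2, 232]… (length divides ord_263(116)).
Decompose π into cycles: lengths [262, 1] (2 cycles, including the fixed point 0).
Σ(ℓ_i−1) = 263−2 = 261; sign = (−1)^261 = -1.
Via Zolotarev, sign(π_{116}) = (116|263) = -1.

-1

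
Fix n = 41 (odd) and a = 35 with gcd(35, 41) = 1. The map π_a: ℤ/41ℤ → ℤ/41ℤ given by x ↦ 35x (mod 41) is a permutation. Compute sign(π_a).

-1

Trace 28: π^k(28) = [28, 37, 24, 20, 3, 23, 26] for k=0..6.
2 cycles of lengths [40, 1].
With 2 cycles on 41 points, sign = (−1)^{41−2} = -1.
Zolotarev: (35|41) = -1, matching the cycle-count sign.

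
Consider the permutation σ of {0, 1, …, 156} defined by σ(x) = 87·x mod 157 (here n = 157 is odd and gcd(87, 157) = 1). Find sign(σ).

Trace 15: π^k(15) = [15, 49, 24, 47, 7, 138, 74] for k=0..6.
Decompose π into cycles: lengths [156, 1] (2 cycles, including the fixed point 0).
2 cycles on 157: each ℓ→(−1)^(ℓ−1), product (−1)^155 = -1.
Via Zolotarev, sign(π_{87}) = (87|157) = -1.

-1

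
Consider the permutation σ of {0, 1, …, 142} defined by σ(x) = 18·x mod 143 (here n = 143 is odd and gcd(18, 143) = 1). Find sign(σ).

Orbit of 109 under x↦18x: [109, 103, 138, 53, 96, 12, 73]… (length divides ord_143(18)).
11 cycles of lengths [20, 20, 20, 20, 20, 20, 10, 4, 4, 4, 1].
143 − 11 = 132 transpositions; sign(π) = (−1)^132 = +1.

+1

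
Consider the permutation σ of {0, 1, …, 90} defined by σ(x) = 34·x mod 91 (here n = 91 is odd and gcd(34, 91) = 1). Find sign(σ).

Trace 1: π^k(1) = [1, 34, 64, 83] for k=0..3.
The orbit structure of x ↦ 34x mod 91: 25 orbits of sizes [4, 4, 4, 4, 4, 4, 4, 4, 4, 4, 4, 4, 4, 4, 4, 4, 4, 4, 4, 4, 4, 2, 2, 2, 1].
91 − 25 = 66 transpositions; sign(π) = (−1)^66 = +1.
(34|91)_J = +1 (Zolotarev's lemma cross-check).

+1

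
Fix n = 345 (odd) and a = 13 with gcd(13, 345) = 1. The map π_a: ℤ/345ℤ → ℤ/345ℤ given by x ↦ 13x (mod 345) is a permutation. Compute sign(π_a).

Start at x=1: 1 → 13 → 169 → 127 → 271 → 73 → 259 → … (one orbit).
The orbit structure of x ↦ 13x mod 345: 18 orbits of sizes [44, 44, 44, 44, 44, 44, 11, 11, 11, 11, 11, 11, 4, 4, 4, 1, 1, 1].
345 − 18 = 327 transpositions; sign(π) = (−1)^327 = -1.
The Jacobi symbol (13|345) = -1 (Zolotarev) agrees.

-1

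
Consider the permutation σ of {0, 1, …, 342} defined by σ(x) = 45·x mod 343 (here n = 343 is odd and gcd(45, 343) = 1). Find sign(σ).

-1

Trace 5: π^k(5) = [5, 225, 178, 121, 300, 123, 47] for k=0..6.
The orbit structure of x ↦ 45x mod 343: 4 orbits of sizes [294, 42, 6, 1].
sign(π) = (−1)^{n − #cycles} = (−1)^{343−4} = (−1)^339 = -1.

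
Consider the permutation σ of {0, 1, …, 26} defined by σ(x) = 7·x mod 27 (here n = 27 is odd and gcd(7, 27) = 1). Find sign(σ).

+1

Start at x=22: 22 → 19 → 25 → 13 → 10 → 16 → 4 → … (one orbit).
The orbit structure of x ↦ 7x mod 27: 7 orbits of sizes [9, 9, 3, 3, 1, 1, 1].
27 − 7 = 20 transpositions; sign(π) = (−1)^20 = +1.
The Jacobi symbol (7|27) = +1 (Zolotarev) agrees.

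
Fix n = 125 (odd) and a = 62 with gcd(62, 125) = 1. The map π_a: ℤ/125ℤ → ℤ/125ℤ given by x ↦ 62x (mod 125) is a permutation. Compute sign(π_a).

-1

Trace 61: π^k(61) = [61, 32, 109, 8, 121, 2, 124] for k=0..6.
Cycle lengths of π_62 on ℤ/125ℤ: [100, 20, 4, 1]; 4 cycles in total.
sign(π) = (−1)^{n − #cycles} = (−1)^{125−4} = (−1)^121 = -1.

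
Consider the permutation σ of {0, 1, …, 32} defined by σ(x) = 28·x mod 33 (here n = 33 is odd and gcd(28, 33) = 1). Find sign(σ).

-1

Trace 25: π^k(25) = [25, 7, 31, 10, 16, 19, 4] for k=0..6.
Cycle type of π: 10×3 + 1×3; total 6 cycles.
Σ(ℓ_i−1) = 33−6 = 27; sign = (−1)^27 = -1.
Zolotarev: (28|33) = -1, matching the cycle-count sign.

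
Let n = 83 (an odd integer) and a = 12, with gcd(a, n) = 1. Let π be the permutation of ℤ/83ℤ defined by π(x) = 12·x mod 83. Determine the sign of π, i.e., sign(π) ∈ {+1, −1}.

Trace 11: π^k(11) = [11, 49, 7, 1, 12, 61, 68] for k=0..6.
Cycle type of π: 41×2 + 1; total 3 cycles.
83 − 3 = 80 transpositions; sign(π) = (−1)^80 = +1.

+1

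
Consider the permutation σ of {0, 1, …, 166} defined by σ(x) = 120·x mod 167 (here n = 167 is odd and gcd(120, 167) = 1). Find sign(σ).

-1

Trace 40: π^k(40) = [40, 124, 17, 36, 145, 32, 166] for k=0..6.
2 cycles of lengths [166, 1].
167 − 2 = 165 transpositions; sign(π) = (−1)^165 = -1.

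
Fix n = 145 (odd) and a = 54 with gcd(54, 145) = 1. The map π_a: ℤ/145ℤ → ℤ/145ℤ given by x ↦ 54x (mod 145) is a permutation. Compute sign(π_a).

+1

Start at x=141: 141 → 74 → 81 → 24 → 136 → 94 → 1 → … (one orbit).
The orbit structure of x ↦ 54x mod 145: 15 orbits of sizes [14, 14, 14, 14, 14, 14, 14, 14, 7, 7, 7, 7, 2, 2, 1].
n − c = 145 − 15 = 130; sign = (−1)^130 = +1.
Via Zolotarev, sign(π_{54}) = (54|145) = +1.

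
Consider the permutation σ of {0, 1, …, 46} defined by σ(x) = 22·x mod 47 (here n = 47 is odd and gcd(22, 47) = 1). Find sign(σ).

-1

Orbit of 27 under x↦22x: [27, 30, 2, 44, 28, 5, 16]… (length divides ord_47(22)).
Decompose π into cycles: lengths [46, 1] (2 cycles, including the fixed point 0).
sign(π) = (−1)^{n − #cycles} = (−1)^{47−2} = (−1)^45 = -1.
Check: (22/47) = -1 by Zolotarev.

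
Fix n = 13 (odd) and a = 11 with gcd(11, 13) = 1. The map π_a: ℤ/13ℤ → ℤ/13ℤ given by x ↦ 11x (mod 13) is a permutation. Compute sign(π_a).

-1

Trace 5: π^k(5) = [5, 3, 7, 12, 2, 9, 8] for k=0..6.
π_11 has 2 disjoint cycles with lengths [12, 1] on {0,…,12}.
n − c = 13 − 2 = 11; sign = (−1)^11 = -1.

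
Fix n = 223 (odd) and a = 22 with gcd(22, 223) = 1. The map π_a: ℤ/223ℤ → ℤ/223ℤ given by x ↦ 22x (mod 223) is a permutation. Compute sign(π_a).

-1

Orbit of 143 under x↦22x: [143, 24, 82, 20, 217, 91, 218]… (length divides ord_223(22)).
Cycle lengths of π_22 on ℤ/223ℤ: [222, 1]; 2 cycles in total.
n − c = 223 − 2 = 221; sign = (−1)^221 = -1.
(22|223)_J = -1 (Zolotarev's lemma cross-check).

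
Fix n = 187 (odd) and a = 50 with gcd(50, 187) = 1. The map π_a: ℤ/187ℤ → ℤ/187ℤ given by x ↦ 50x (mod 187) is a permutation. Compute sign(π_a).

-1

Orbit of 103 under x↦50x: [103, 101, 1, 50, 69, 84, 86]… (length divides ord_187(50)).
π_50 has 26 disjoint cycles with lengths [10, 10, 10, 10, 10, 10, 10, 10, 10, 10, 10, 10, 10, 10, 10, 10, 10, 2, 2, 2, 2, 2, 2, 2, 2, 1] on {0,…,186}.
187 − 26 = 161 transpositions; sign(π) = (−1)^161 = -1.
Check: (50/187) = -1 by Zolotarev.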